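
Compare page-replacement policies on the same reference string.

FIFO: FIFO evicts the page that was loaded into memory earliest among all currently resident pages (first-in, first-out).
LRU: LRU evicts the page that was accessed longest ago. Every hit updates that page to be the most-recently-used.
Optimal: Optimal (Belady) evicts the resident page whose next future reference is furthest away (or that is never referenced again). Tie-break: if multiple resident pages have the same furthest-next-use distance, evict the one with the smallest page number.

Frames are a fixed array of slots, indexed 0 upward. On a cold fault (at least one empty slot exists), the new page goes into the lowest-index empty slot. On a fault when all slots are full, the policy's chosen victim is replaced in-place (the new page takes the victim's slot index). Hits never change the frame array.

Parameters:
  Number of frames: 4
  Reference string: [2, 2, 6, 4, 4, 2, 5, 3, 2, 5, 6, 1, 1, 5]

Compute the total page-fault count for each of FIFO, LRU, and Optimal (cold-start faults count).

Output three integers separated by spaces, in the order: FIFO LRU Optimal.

--- FIFO ---
  step 0: ref 2 -> FAULT, frames=[2,-,-,-] (faults so far: 1)
  step 1: ref 2 -> HIT, frames=[2,-,-,-] (faults so far: 1)
  step 2: ref 6 -> FAULT, frames=[2,6,-,-] (faults so far: 2)
  step 3: ref 4 -> FAULT, frames=[2,6,4,-] (faults so far: 3)
  step 4: ref 4 -> HIT, frames=[2,6,4,-] (faults so far: 3)
  step 5: ref 2 -> HIT, frames=[2,6,4,-] (faults so far: 3)
  step 6: ref 5 -> FAULT, frames=[2,6,4,5] (faults so far: 4)
  step 7: ref 3 -> FAULT, evict 2, frames=[3,6,4,5] (faults so far: 5)
  step 8: ref 2 -> FAULT, evict 6, frames=[3,2,4,5] (faults so far: 6)
  step 9: ref 5 -> HIT, frames=[3,2,4,5] (faults so far: 6)
  step 10: ref 6 -> FAULT, evict 4, frames=[3,2,6,5] (faults so far: 7)
  step 11: ref 1 -> FAULT, evict 5, frames=[3,2,6,1] (faults so far: 8)
  step 12: ref 1 -> HIT, frames=[3,2,6,1] (faults so far: 8)
  step 13: ref 5 -> FAULT, evict 3, frames=[5,2,6,1] (faults so far: 9)
  FIFO total faults: 9
--- LRU ---
  step 0: ref 2 -> FAULT, frames=[2,-,-,-] (faults so far: 1)
  step 1: ref 2 -> HIT, frames=[2,-,-,-] (faults so far: 1)
  step 2: ref 6 -> FAULT, frames=[2,6,-,-] (faults so far: 2)
  step 3: ref 4 -> FAULT, frames=[2,6,4,-] (faults so far: 3)
  step 4: ref 4 -> HIT, frames=[2,6,4,-] (faults so far: 3)
  step 5: ref 2 -> HIT, frames=[2,6,4,-] (faults so far: 3)
  step 6: ref 5 -> FAULT, frames=[2,6,4,5] (faults so far: 4)
  step 7: ref 3 -> FAULT, evict 6, frames=[2,3,4,5] (faults so far: 5)
  step 8: ref 2 -> HIT, frames=[2,3,4,5] (faults so far: 5)
  step 9: ref 5 -> HIT, frames=[2,3,4,5] (faults so far: 5)
  step 10: ref 6 -> FAULT, evict 4, frames=[2,3,6,5] (faults so far: 6)
  step 11: ref 1 -> FAULT, evict 3, frames=[2,1,6,5] (faults so far: 7)
  step 12: ref 1 -> HIT, frames=[2,1,6,5] (faults so far: 7)
  step 13: ref 5 -> HIT, frames=[2,1,6,5] (faults so far: 7)
  LRU total faults: 7
--- Optimal ---
  step 0: ref 2 -> FAULT, frames=[2,-,-,-] (faults so far: 1)
  step 1: ref 2 -> HIT, frames=[2,-,-,-] (faults so far: 1)
  step 2: ref 6 -> FAULT, frames=[2,6,-,-] (faults so far: 2)
  step 3: ref 4 -> FAULT, frames=[2,6,4,-] (faults so far: 3)
  step 4: ref 4 -> HIT, frames=[2,6,4,-] (faults so far: 3)
  step 5: ref 2 -> HIT, frames=[2,6,4,-] (faults so far: 3)
  step 6: ref 5 -> FAULT, frames=[2,6,4,5] (faults so far: 4)
  step 7: ref 3 -> FAULT, evict 4, frames=[2,6,3,5] (faults so far: 5)
  step 8: ref 2 -> HIT, frames=[2,6,3,5] (faults so far: 5)
  step 9: ref 5 -> HIT, frames=[2,6,3,5] (faults so far: 5)
  step 10: ref 6 -> HIT, frames=[2,6,3,5] (faults so far: 5)
  step 11: ref 1 -> FAULT, evict 2, frames=[1,6,3,5] (faults so far: 6)
  step 12: ref 1 -> HIT, frames=[1,6,3,5] (faults so far: 6)
  step 13: ref 5 -> HIT, frames=[1,6,3,5] (faults so far: 6)
  Optimal total faults: 6

Answer: 9 7 6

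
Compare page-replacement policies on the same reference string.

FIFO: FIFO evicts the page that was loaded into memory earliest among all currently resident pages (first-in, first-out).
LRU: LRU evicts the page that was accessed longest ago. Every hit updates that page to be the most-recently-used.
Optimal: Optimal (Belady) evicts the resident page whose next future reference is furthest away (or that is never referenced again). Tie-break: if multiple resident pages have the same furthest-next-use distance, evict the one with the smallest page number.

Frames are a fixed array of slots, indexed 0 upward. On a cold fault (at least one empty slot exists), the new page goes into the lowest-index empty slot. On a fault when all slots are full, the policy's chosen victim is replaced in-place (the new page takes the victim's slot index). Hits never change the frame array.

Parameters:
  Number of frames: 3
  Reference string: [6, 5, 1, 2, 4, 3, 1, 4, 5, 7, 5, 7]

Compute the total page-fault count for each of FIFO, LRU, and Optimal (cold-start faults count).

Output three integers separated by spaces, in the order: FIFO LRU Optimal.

--- FIFO ---
  step 0: ref 6 -> FAULT, frames=[6,-,-] (faults so far: 1)
  step 1: ref 5 -> FAULT, frames=[6,5,-] (faults so far: 2)
  step 2: ref 1 -> FAULT, frames=[6,5,1] (faults so far: 3)
  step 3: ref 2 -> FAULT, evict 6, frames=[2,5,1] (faults so far: 4)
  step 4: ref 4 -> FAULT, evict 5, frames=[2,4,1] (faults so far: 5)
  step 5: ref 3 -> FAULT, evict 1, frames=[2,4,3] (faults so far: 6)
  step 6: ref 1 -> FAULT, evict 2, frames=[1,4,3] (faults so far: 7)
  step 7: ref 4 -> HIT, frames=[1,4,3] (faults so far: 7)
  step 8: ref 5 -> FAULT, evict 4, frames=[1,5,3] (faults so far: 8)
  step 9: ref 7 -> FAULT, evict 3, frames=[1,5,7] (faults so far: 9)
  step 10: ref 5 -> HIT, frames=[1,5,7] (faults so far: 9)
  step 11: ref 7 -> HIT, frames=[1,5,7] (faults so far: 9)
  FIFO total faults: 9
--- LRU ---
  step 0: ref 6 -> FAULT, frames=[6,-,-] (faults so far: 1)
  step 1: ref 5 -> FAULT, frames=[6,5,-] (faults so far: 2)
  step 2: ref 1 -> FAULT, frames=[6,5,1] (faults so far: 3)
  step 3: ref 2 -> FAULT, evict 6, frames=[2,5,1] (faults so far: 4)
  step 4: ref 4 -> FAULT, evict 5, frames=[2,4,1] (faults so far: 5)
  step 5: ref 3 -> FAULT, evict 1, frames=[2,4,3] (faults so far: 6)
  step 6: ref 1 -> FAULT, evict 2, frames=[1,4,3] (faults so far: 7)
  step 7: ref 4 -> HIT, frames=[1,4,3] (faults so far: 7)
  step 8: ref 5 -> FAULT, evict 3, frames=[1,4,5] (faults so far: 8)
  step 9: ref 7 -> FAULT, evict 1, frames=[7,4,5] (faults so far: 9)
  step 10: ref 5 -> HIT, frames=[7,4,5] (faults so far: 9)
  step 11: ref 7 -> HIT, frames=[7,4,5] (faults so far: 9)
  LRU total faults: 9
--- Optimal ---
  step 0: ref 6 -> FAULT, frames=[6,-,-] (faults so far: 1)
  step 1: ref 5 -> FAULT, frames=[6,5,-] (faults so far: 2)
  step 2: ref 1 -> FAULT, frames=[6,5,1] (faults so far: 3)
  step 3: ref 2 -> FAULT, evict 6, frames=[2,5,1] (faults so far: 4)
  step 4: ref 4 -> FAULT, evict 2, frames=[4,5,1] (faults so far: 5)
  step 5: ref 3 -> FAULT, evict 5, frames=[4,3,1] (faults so far: 6)
  step 6: ref 1 -> HIT, frames=[4,3,1] (faults so far: 6)
  step 7: ref 4 -> HIT, frames=[4,3,1] (faults so far: 6)
  step 8: ref 5 -> FAULT, evict 1, frames=[4,3,5] (faults so far: 7)
  step 9: ref 7 -> FAULT, evict 3, frames=[4,7,5] (faults so far: 8)
  step 10: ref 5 -> HIT, frames=[4,7,5] (faults so far: 8)
  step 11: ref 7 -> HIT, frames=[4,7,5] (faults so far: 8)
  Optimal total faults: 8

Answer: 9 9 8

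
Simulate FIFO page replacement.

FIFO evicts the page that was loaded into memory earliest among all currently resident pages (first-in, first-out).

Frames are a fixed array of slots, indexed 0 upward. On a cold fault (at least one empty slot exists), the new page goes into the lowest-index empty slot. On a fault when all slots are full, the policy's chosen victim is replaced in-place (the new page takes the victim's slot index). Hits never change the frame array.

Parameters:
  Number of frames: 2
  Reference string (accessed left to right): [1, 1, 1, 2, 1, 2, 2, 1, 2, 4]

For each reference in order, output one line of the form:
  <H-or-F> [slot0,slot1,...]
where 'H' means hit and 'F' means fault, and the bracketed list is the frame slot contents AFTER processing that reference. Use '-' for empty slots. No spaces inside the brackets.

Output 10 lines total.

F [1,-]
H [1,-]
H [1,-]
F [1,2]
H [1,2]
H [1,2]
H [1,2]
H [1,2]
H [1,2]
F [4,2]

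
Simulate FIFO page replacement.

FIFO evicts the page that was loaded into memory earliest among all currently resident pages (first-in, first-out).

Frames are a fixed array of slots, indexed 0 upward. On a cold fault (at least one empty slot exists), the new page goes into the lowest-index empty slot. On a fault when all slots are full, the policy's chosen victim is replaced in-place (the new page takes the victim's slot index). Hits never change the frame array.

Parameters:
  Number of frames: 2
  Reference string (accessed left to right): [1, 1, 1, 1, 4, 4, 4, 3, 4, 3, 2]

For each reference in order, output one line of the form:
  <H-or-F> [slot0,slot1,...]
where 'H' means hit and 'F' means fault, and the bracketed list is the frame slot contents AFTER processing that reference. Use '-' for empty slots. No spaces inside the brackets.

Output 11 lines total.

F [1,-]
H [1,-]
H [1,-]
H [1,-]
F [1,4]
H [1,4]
H [1,4]
F [3,4]
H [3,4]
H [3,4]
F [3,2]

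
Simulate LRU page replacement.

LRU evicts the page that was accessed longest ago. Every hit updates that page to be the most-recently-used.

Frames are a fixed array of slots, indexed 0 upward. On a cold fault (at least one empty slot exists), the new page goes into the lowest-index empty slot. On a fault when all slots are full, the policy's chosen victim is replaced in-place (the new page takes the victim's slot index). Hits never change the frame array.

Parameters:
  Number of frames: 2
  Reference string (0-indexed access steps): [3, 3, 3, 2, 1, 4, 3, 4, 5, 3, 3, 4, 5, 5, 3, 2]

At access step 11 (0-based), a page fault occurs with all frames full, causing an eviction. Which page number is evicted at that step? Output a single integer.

Answer: 5

Derivation:
Step 0: ref 3 -> FAULT, frames=[3,-]
Step 1: ref 3 -> HIT, frames=[3,-]
Step 2: ref 3 -> HIT, frames=[3,-]
Step 3: ref 2 -> FAULT, frames=[3,2]
Step 4: ref 1 -> FAULT, evict 3, frames=[1,2]
Step 5: ref 4 -> FAULT, evict 2, frames=[1,4]
Step 6: ref 3 -> FAULT, evict 1, frames=[3,4]
Step 7: ref 4 -> HIT, frames=[3,4]
Step 8: ref 5 -> FAULT, evict 3, frames=[5,4]
Step 9: ref 3 -> FAULT, evict 4, frames=[5,3]
Step 10: ref 3 -> HIT, frames=[5,3]
Step 11: ref 4 -> FAULT, evict 5, frames=[4,3]
At step 11: evicted page 5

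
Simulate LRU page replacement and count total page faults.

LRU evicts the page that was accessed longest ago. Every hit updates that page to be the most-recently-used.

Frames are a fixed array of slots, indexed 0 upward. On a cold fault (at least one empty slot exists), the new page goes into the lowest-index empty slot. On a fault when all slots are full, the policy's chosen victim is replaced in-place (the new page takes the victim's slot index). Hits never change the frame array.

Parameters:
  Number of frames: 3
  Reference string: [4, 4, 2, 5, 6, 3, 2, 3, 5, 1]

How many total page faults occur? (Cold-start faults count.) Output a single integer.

Step 0: ref 4 → FAULT, frames=[4,-,-]
Step 1: ref 4 → HIT, frames=[4,-,-]
Step 2: ref 2 → FAULT, frames=[4,2,-]
Step 3: ref 5 → FAULT, frames=[4,2,5]
Step 4: ref 6 → FAULT (evict 4), frames=[6,2,5]
Step 5: ref 3 → FAULT (evict 2), frames=[6,3,5]
Step 6: ref 2 → FAULT (evict 5), frames=[6,3,2]
Step 7: ref 3 → HIT, frames=[6,3,2]
Step 8: ref 5 → FAULT (evict 6), frames=[5,3,2]
Step 9: ref 1 → FAULT (evict 2), frames=[5,3,1]
Total faults: 8

Answer: 8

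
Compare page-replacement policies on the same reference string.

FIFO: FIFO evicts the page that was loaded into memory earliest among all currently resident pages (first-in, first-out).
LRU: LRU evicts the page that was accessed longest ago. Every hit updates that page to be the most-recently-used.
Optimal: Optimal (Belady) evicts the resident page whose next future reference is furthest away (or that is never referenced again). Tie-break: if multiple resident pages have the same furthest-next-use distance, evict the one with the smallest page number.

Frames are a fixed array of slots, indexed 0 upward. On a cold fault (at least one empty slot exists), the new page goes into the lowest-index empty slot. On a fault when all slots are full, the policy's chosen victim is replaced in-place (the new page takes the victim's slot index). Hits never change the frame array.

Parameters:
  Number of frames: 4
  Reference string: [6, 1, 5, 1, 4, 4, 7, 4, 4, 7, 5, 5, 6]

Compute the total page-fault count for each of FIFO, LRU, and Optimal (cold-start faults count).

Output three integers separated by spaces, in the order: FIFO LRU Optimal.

Answer: 6 6 5

Derivation:
--- FIFO ---
  step 0: ref 6 -> FAULT, frames=[6,-,-,-] (faults so far: 1)
  step 1: ref 1 -> FAULT, frames=[6,1,-,-] (faults so far: 2)
  step 2: ref 5 -> FAULT, frames=[6,1,5,-] (faults so far: 3)
  step 3: ref 1 -> HIT, frames=[6,1,5,-] (faults so far: 3)
  step 4: ref 4 -> FAULT, frames=[6,1,5,4] (faults so far: 4)
  step 5: ref 4 -> HIT, frames=[6,1,5,4] (faults so far: 4)
  step 6: ref 7 -> FAULT, evict 6, frames=[7,1,5,4] (faults so far: 5)
  step 7: ref 4 -> HIT, frames=[7,1,5,4] (faults so far: 5)
  step 8: ref 4 -> HIT, frames=[7,1,5,4] (faults so far: 5)
  step 9: ref 7 -> HIT, frames=[7,1,5,4] (faults so far: 5)
  step 10: ref 5 -> HIT, frames=[7,1,5,4] (faults so far: 5)
  step 11: ref 5 -> HIT, frames=[7,1,5,4] (faults so far: 5)
  step 12: ref 6 -> FAULT, evict 1, frames=[7,6,5,4] (faults so far: 6)
  FIFO total faults: 6
--- LRU ---
  step 0: ref 6 -> FAULT, frames=[6,-,-,-] (faults so far: 1)
  step 1: ref 1 -> FAULT, frames=[6,1,-,-] (faults so far: 2)
  step 2: ref 5 -> FAULT, frames=[6,1,5,-] (faults so far: 3)
  step 3: ref 1 -> HIT, frames=[6,1,5,-] (faults so far: 3)
  step 4: ref 4 -> FAULT, frames=[6,1,5,4] (faults so far: 4)
  step 5: ref 4 -> HIT, frames=[6,1,5,4] (faults so far: 4)
  step 6: ref 7 -> FAULT, evict 6, frames=[7,1,5,4] (faults so far: 5)
  step 7: ref 4 -> HIT, frames=[7,1,5,4] (faults so far: 5)
  step 8: ref 4 -> HIT, frames=[7,1,5,4] (faults so far: 5)
  step 9: ref 7 -> HIT, frames=[7,1,5,4] (faults so far: 5)
  step 10: ref 5 -> HIT, frames=[7,1,5,4] (faults so far: 5)
  step 11: ref 5 -> HIT, frames=[7,1,5,4] (faults so far: 5)
  step 12: ref 6 -> FAULT, evict 1, frames=[7,6,5,4] (faults so far: 6)
  LRU total faults: 6
--- Optimal ---
  step 0: ref 6 -> FAULT, frames=[6,-,-,-] (faults so far: 1)
  step 1: ref 1 -> FAULT, frames=[6,1,-,-] (faults so far: 2)
  step 2: ref 5 -> FAULT, frames=[6,1,5,-] (faults so far: 3)
  step 3: ref 1 -> HIT, frames=[6,1,5,-] (faults so far: 3)
  step 4: ref 4 -> FAULT, frames=[6,1,5,4] (faults so far: 4)
  step 5: ref 4 -> HIT, frames=[6,1,5,4] (faults so far: 4)
  step 6: ref 7 -> FAULT, evict 1, frames=[6,7,5,4] (faults so far: 5)
  step 7: ref 4 -> HIT, frames=[6,7,5,4] (faults so far: 5)
  step 8: ref 4 -> HIT, frames=[6,7,5,4] (faults so far: 5)
  step 9: ref 7 -> HIT, frames=[6,7,5,4] (faults so far: 5)
  step 10: ref 5 -> HIT, frames=[6,7,5,4] (faults so far: 5)
  step 11: ref 5 -> HIT, frames=[6,7,5,4] (faults so far: 5)
  step 12: ref 6 -> HIT, frames=[6,7,5,4] (faults so far: 5)
  Optimal total faults: 5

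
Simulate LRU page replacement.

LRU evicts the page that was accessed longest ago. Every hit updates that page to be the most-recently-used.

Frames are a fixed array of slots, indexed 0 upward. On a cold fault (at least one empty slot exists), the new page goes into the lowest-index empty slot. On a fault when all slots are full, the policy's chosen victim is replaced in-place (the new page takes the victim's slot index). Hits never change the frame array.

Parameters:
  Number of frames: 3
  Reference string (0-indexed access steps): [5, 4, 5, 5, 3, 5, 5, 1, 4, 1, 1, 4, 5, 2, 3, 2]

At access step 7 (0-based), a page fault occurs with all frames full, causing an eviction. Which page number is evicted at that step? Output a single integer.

Step 0: ref 5 -> FAULT, frames=[5,-,-]
Step 1: ref 4 -> FAULT, frames=[5,4,-]
Step 2: ref 5 -> HIT, frames=[5,4,-]
Step 3: ref 5 -> HIT, frames=[5,4,-]
Step 4: ref 3 -> FAULT, frames=[5,4,3]
Step 5: ref 5 -> HIT, frames=[5,4,3]
Step 6: ref 5 -> HIT, frames=[5,4,3]
Step 7: ref 1 -> FAULT, evict 4, frames=[5,1,3]
At step 7: evicted page 4

Answer: 4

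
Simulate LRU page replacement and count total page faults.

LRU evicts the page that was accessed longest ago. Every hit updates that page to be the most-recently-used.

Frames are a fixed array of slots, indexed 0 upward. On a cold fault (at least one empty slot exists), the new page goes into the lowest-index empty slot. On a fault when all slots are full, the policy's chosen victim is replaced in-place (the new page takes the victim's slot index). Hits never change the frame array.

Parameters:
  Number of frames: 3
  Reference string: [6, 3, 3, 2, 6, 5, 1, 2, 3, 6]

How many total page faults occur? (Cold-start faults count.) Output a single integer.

Answer: 8

Derivation:
Step 0: ref 6 → FAULT, frames=[6,-,-]
Step 1: ref 3 → FAULT, frames=[6,3,-]
Step 2: ref 3 → HIT, frames=[6,3,-]
Step 3: ref 2 → FAULT, frames=[6,3,2]
Step 4: ref 6 → HIT, frames=[6,3,2]
Step 5: ref 5 → FAULT (evict 3), frames=[6,5,2]
Step 6: ref 1 → FAULT (evict 2), frames=[6,5,1]
Step 7: ref 2 → FAULT (evict 6), frames=[2,5,1]
Step 8: ref 3 → FAULT (evict 5), frames=[2,3,1]
Step 9: ref 6 → FAULT (evict 1), frames=[2,3,6]
Total faults: 8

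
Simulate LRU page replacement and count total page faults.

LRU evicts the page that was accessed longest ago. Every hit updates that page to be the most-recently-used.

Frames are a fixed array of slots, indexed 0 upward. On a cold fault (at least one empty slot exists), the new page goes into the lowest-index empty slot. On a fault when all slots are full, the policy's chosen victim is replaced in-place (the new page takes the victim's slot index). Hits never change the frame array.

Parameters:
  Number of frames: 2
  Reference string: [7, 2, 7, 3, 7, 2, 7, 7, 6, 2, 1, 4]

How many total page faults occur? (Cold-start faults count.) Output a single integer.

Answer: 8

Derivation:
Step 0: ref 7 → FAULT, frames=[7,-]
Step 1: ref 2 → FAULT, frames=[7,2]
Step 2: ref 7 → HIT, frames=[7,2]
Step 3: ref 3 → FAULT (evict 2), frames=[7,3]
Step 4: ref 7 → HIT, frames=[7,3]
Step 5: ref 2 → FAULT (evict 3), frames=[7,2]
Step 6: ref 7 → HIT, frames=[7,2]
Step 7: ref 7 → HIT, frames=[7,2]
Step 8: ref 6 → FAULT (evict 2), frames=[7,6]
Step 9: ref 2 → FAULT (evict 7), frames=[2,6]
Step 10: ref 1 → FAULT (evict 6), frames=[2,1]
Step 11: ref 4 → FAULT (evict 2), frames=[4,1]
Total faults: 8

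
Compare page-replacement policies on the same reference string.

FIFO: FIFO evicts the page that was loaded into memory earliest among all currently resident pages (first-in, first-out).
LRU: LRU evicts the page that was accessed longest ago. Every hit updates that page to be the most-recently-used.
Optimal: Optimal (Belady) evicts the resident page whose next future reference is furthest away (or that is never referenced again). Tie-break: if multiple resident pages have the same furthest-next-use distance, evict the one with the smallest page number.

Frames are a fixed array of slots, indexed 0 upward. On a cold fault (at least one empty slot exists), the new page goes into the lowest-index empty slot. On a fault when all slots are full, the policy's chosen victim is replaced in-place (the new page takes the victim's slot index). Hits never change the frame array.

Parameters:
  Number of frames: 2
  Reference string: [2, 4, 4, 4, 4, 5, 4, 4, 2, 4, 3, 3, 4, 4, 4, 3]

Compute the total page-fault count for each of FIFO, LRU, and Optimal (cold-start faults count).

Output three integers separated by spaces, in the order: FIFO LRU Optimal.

--- FIFO ---
  step 0: ref 2 -> FAULT, frames=[2,-] (faults so far: 1)
  step 1: ref 4 -> FAULT, frames=[2,4] (faults so far: 2)
  step 2: ref 4 -> HIT, frames=[2,4] (faults so far: 2)
  step 3: ref 4 -> HIT, frames=[2,4] (faults so far: 2)
  step 4: ref 4 -> HIT, frames=[2,4] (faults so far: 2)
  step 5: ref 5 -> FAULT, evict 2, frames=[5,4] (faults so far: 3)
  step 6: ref 4 -> HIT, frames=[5,4] (faults so far: 3)
  step 7: ref 4 -> HIT, frames=[5,4] (faults so far: 3)
  step 8: ref 2 -> FAULT, evict 4, frames=[5,2] (faults so far: 4)
  step 9: ref 4 -> FAULT, evict 5, frames=[4,2] (faults so far: 5)
  step 10: ref 3 -> FAULT, evict 2, frames=[4,3] (faults so far: 6)
  step 11: ref 3 -> HIT, frames=[4,3] (faults so far: 6)
  step 12: ref 4 -> HIT, frames=[4,3] (faults so far: 6)
  step 13: ref 4 -> HIT, frames=[4,3] (faults so far: 6)
  step 14: ref 4 -> HIT, frames=[4,3] (faults so far: 6)
  step 15: ref 3 -> HIT, frames=[4,3] (faults so far: 6)
  FIFO total faults: 6
--- LRU ---
  step 0: ref 2 -> FAULT, frames=[2,-] (faults so far: 1)
  step 1: ref 4 -> FAULT, frames=[2,4] (faults so far: 2)
  step 2: ref 4 -> HIT, frames=[2,4] (faults so far: 2)
  step 3: ref 4 -> HIT, frames=[2,4] (faults so far: 2)
  step 4: ref 4 -> HIT, frames=[2,4] (faults so far: 2)
  step 5: ref 5 -> FAULT, evict 2, frames=[5,4] (faults so far: 3)
  step 6: ref 4 -> HIT, frames=[5,4] (faults so far: 3)
  step 7: ref 4 -> HIT, frames=[5,4] (faults so far: 3)
  step 8: ref 2 -> FAULT, evict 5, frames=[2,4] (faults so far: 4)
  step 9: ref 4 -> HIT, frames=[2,4] (faults so far: 4)
  step 10: ref 3 -> FAULT, evict 2, frames=[3,4] (faults so far: 5)
  step 11: ref 3 -> HIT, frames=[3,4] (faults so far: 5)
  step 12: ref 4 -> HIT, frames=[3,4] (faults so far: 5)
  step 13: ref 4 -> HIT, frames=[3,4] (faults so far: 5)
  step 14: ref 4 -> HIT, frames=[3,4] (faults so far: 5)
  step 15: ref 3 -> HIT, frames=[3,4] (faults so far: 5)
  LRU total faults: 5
--- Optimal ---
  step 0: ref 2 -> FAULT, frames=[2,-] (faults so far: 1)
  step 1: ref 4 -> FAULT, frames=[2,4] (faults so far: 2)
  step 2: ref 4 -> HIT, frames=[2,4] (faults so far: 2)
  step 3: ref 4 -> HIT, frames=[2,4] (faults so far: 2)
  step 4: ref 4 -> HIT, frames=[2,4] (faults so far: 2)
  step 5: ref 5 -> FAULT, evict 2, frames=[5,4] (faults so far: 3)
  step 6: ref 4 -> HIT, frames=[5,4] (faults so far: 3)
  step 7: ref 4 -> HIT, frames=[5,4] (faults so far: 3)
  step 8: ref 2 -> FAULT, evict 5, frames=[2,4] (faults so far: 4)
  step 9: ref 4 -> HIT, frames=[2,4] (faults so far: 4)
  step 10: ref 3 -> FAULT, evict 2, frames=[3,4] (faults so far: 5)
  step 11: ref 3 -> HIT, frames=[3,4] (faults so far: 5)
  step 12: ref 4 -> HIT, frames=[3,4] (faults so far: 5)
  step 13: ref 4 -> HIT, frames=[3,4] (faults so far: 5)
  step 14: ref 4 -> HIT, frames=[3,4] (faults so far: 5)
  step 15: ref 3 -> HIT, frames=[3,4] (faults so far: 5)
  Optimal total faults: 5

Answer: 6 5 5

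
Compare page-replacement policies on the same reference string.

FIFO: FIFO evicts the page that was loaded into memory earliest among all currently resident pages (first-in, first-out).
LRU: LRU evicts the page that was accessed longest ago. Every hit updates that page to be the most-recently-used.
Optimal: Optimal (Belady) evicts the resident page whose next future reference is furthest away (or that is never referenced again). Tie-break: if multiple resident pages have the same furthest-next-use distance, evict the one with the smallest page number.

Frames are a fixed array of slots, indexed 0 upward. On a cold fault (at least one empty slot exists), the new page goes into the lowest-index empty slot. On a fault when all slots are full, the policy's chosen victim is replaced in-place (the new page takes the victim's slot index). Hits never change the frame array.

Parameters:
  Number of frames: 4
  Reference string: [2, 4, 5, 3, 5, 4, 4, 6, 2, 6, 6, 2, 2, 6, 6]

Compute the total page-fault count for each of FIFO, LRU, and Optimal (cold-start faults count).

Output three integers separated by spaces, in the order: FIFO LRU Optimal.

--- FIFO ---
  step 0: ref 2 -> FAULT, frames=[2,-,-,-] (faults so far: 1)
  step 1: ref 4 -> FAULT, frames=[2,4,-,-] (faults so far: 2)
  step 2: ref 5 -> FAULT, frames=[2,4,5,-] (faults so far: 3)
  step 3: ref 3 -> FAULT, frames=[2,4,5,3] (faults so far: 4)
  step 4: ref 5 -> HIT, frames=[2,4,5,3] (faults so far: 4)
  step 5: ref 4 -> HIT, frames=[2,4,5,3] (faults so far: 4)
  step 6: ref 4 -> HIT, frames=[2,4,5,3] (faults so far: 4)
  step 7: ref 6 -> FAULT, evict 2, frames=[6,4,5,3] (faults so far: 5)
  step 8: ref 2 -> FAULT, evict 4, frames=[6,2,5,3] (faults so far: 6)
  step 9: ref 6 -> HIT, frames=[6,2,5,3] (faults so far: 6)
  step 10: ref 6 -> HIT, frames=[6,2,5,3] (faults so far: 6)
  step 11: ref 2 -> HIT, frames=[6,2,5,3] (faults so far: 6)
  step 12: ref 2 -> HIT, frames=[6,2,5,3] (faults so far: 6)
  step 13: ref 6 -> HIT, frames=[6,2,5,3] (faults so far: 6)
  step 14: ref 6 -> HIT, frames=[6,2,5,3] (faults so far: 6)
  FIFO total faults: 6
--- LRU ---
  step 0: ref 2 -> FAULT, frames=[2,-,-,-] (faults so far: 1)
  step 1: ref 4 -> FAULT, frames=[2,4,-,-] (faults so far: 2)
  step 2: ref 5 -> FAULT, frames=[2,4,5,-] (faults so far: 3)
  step 3: ref 3 -> FAULT, frames=[2,4,5,3] (faults so far: 4)
  step 4: ref 5 -> HIT, frames=[2,4,5,3] (faults so far: 4)
  step 5: ref 4 -> HIT, frames=[2,4,5,3] (faults so far: 4)
  step 6: ref 4 -> HIT, frames=[2,4,5,3] (faults so far: 4)
  step 7: ref 6 -> FAULT, evict 2, frames=[6,4,5,3] (faults so far: 5)
  step 8: ref 2 -> FAULT, evict 3, frames=[6,4,5,2] (faults so far: 6)
  step 9: ref 6 -> HIT, frames=[6,4,5,2] (faults so far: 6)
  step 10: ref 6 -> HIT, frames=[6,4,5,2] (faults so far: 6)
  step 11: ref 2 -> HIT, frames=[6,4,5,2] (faults so far: 6)
  step 12: ref 2 -> HIT, frames=[6,4,5,2] (faults so far: 6)
  step 13: ref 6 -> HIT, frames=[6,4,5,2] (faults so far: 6)
  step 14: ref 6 -> HIT, frames=[6,4,5,2] (faults so far: 6)
  LRU total faults: 6
--- Optimal ---
  step 0: ref 2 -> FAULT, frames=[2,-,-,-] (faults so far: 1)
  step 1: ref 4 -> FAULT, frames=[2,4,-,-] (faults so far: 2)
  step 2: ref 5 -> FAULT, frames=[2,4,5,-] (faults so far: 3)
  step 3: ref 3 -> FAULT, frames=[2,4,5,3] (faults so far: 4)
  step 4: ref 5 -> HIT, frames=[2,4,5,3] (faults so far: 4)
  step 5: ref 4 -> HIT, frames=[2,4,5,3] (faults so far: 4)
  step 6: ref 4 -> HIT, frames=[2,4,5,3] (faults so far: 4)
  step 7: ref 6 -> FAULT, evict 3, frames=[2,4,5,6] (faults so far: 5)
  step 8: ref 2 -> HIT, frames=[2,4,5,6] (faults so far: 5)
  step 9: ref 6 -> HIT, frames=[2,4,5,6] (faults so far: 5)
  step 10: ref 6 -> HIT, frames=[2,4,5,6] (faults so far: 5)
  step 11: ref 2 -> HIT, frames=[2,4,5,6] (faults so far: 5)
  step 12: ref 2 -> HIT, frames=[2,4,5,6] (faults so far: 5)
  step 13: ref 6 -> HIT, frames=[2,4,5,6] (faults so far: 5)
  step 14: ref 6 -> HIT, frames=[2,4,5,6] (faults so far: 5)
  Optimal total faults: 5

Answer: 6 6 5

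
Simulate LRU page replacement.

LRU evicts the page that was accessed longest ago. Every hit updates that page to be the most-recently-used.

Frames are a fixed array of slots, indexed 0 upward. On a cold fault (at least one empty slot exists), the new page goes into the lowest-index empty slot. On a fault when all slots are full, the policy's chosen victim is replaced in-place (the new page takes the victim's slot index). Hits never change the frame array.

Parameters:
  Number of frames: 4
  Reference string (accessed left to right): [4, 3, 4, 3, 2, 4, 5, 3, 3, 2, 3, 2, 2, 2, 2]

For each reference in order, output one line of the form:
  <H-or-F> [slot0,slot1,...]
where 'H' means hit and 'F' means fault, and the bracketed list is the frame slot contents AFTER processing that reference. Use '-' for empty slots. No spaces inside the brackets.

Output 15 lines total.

F [4,-,-,-]
F [4,3,-,-]
H [4,3,-,-]
H [4,3,-,-]
F [4,3,2,-]
H [4,3,2,-]
F [4,3,2,5]
H [4,3,2,5]
H [4,3,2,5]
H [4,3,2,5]
H [4,3,2,5]
H [4,3,2,5]
H [4,3,2,5]
H [4,3,2,5]
H [4,3,2,5]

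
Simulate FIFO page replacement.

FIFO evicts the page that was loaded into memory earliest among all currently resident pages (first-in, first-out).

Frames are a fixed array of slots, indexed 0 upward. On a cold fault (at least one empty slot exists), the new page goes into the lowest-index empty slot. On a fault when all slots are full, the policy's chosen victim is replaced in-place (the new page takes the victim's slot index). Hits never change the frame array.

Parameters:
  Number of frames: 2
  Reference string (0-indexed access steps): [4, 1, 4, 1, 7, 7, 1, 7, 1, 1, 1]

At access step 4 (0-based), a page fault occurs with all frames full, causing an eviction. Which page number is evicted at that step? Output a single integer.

Answer: 4

Derivation:
Step 0: ref 4 -> FAULT, frames=[4,-]
Step 1: ref 1 -> FAULT, frames=[4,1]
Step 2: ref 4 -> HIT, frames=[4,1]
Step 3: ref 1 -> HIT, frames=[4,1]
Step 4: ref 7 -> FAULT, evict 4, frames=[7,1]
At step 4: evicted page 4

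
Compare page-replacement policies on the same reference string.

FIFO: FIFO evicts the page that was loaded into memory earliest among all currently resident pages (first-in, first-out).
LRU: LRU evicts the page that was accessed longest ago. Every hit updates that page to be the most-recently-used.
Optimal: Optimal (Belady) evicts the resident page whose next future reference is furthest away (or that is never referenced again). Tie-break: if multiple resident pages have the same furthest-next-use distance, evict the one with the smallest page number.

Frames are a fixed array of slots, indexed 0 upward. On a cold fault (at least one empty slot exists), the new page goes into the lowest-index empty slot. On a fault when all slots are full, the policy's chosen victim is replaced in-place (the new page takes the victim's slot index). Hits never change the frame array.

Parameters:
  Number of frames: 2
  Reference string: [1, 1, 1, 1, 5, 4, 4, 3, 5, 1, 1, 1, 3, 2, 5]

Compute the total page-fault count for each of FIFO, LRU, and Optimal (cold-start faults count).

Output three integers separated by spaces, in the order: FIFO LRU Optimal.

Answer: 9 9 7

Derivation:
--- FIFO ---
  step 0: ref 1 -> FAULT, frames=[1,-] (faults so far: 1)
  step 1: ref 1 -> HIT, frames=[1,-] (faults so far: 1)
  step 2: ref 1 -> HIT, frames=[1,-] (faults so far: 1)
  step 3: ref 1 -> HIT, frames=[1,-] (faults so far: 1)
  step 4: ref 5 -> FAULT, frames=[1,5] (faults so far: 2)
  step 5: ref 4 -> FAULT, evict 1, frames=[4,5] (faults so far: 3)
  step 6: ref 4 -> HIT, frames=[4,5] (faults so far: 3)
  step 7: ref 3 -> FAULT, evict 5, frames=[4,3] (faults so far: 4)
  step 8: ref 5 -> FAULT, evict 4, frames=[5,3] (faults so far: 5)
  step 9: ref 1 -> FAULT, evict 3, frames=[5,1] (faults so far: 6)
  step 10: ref 1 -> HIT, frames=[5,1] (faults so far: 6)
  step 11: ref 1 -> HIT, frames=[5,1] (faults so far: 6)
  step 12: ref 3 -> FAULT, evict 5, frames=[3,1] (faults so far: 7)
  step 13: ref 2 -> FAULT, evict 1, frames=[3,2] (faults so far: 8)
  step 14: ref 5 -> FAULT, evict 3, frames=[5,2] (faults so far: 9)
  FIFO total faults: 9
--- LRU ---
  step 0: ref 1 -> FAULT, frames=[1,-] (faults so far: 1)
  step 1: ref 1 -> HIT, frames=[1,-] (faults so far: 1)
  step 2: ref 1 -> HIT, frames=[1,-] (faults so far: 1)
  step 3: ref 1 -> HIT, frames=[1,-] (faults so far: 1)
  step 4: ref 5 -> FAULT, frames=[1,5] (faults so far: 2)
  step 5: ref 4 -> FAULT, evict 1, frames=[4,5] (faults so far: 3)
  step 6: ref 4 -> HIT, frames=[4,5] (faults so far: 3)
  step 7: ref 3 -> FAULT, evict 5, frames=[4,3] (faults so far: 4)
  step 8: ref 5 -> FAULT, evict 4, frames=[5,3] (faults so far: 5)
  step 9: ref 1 -> FAULT, evict 3, frames=[5,1] (faults so far: 6)
  step 10: ref 1 -> HIT, frames=[5,1] (faults so far: 6)
  step 11: ref 1 -> HIT, frames=[5,1] (faults so far: 6)
  step 12: ref 3 -> FAULT, evict 5, frames=[3,1] (faults so far: 7)
  step 13: ref 2 -> FAULT, evict 1, frames=[3,2] (faults so far: 8)
  step 14: ref 5 -> FAULT, evict 3, frames=[5,2] (faults so far: 9)
  LRU total faults: 9
--- Optimal ---
  step 0: ref 1 -> FAULT, frames=[1,-] (faults so far: 1)
  step 1: ref 1 -> HIT, frames=[1,-] (faults so far: 1)
  step 2: ref 1 -> HIT, frames=[1,-] (faults so far: 1)
  step 3: ref 1 -> HIT, frames=[1,-] (faults so far: 1)
  step 4: ref 5 -> FAULT, frames=[1,5] (faults so far: 2)
  step 5: ref 4 -> FAULT, evict 1, frames=[4,5] (faults so far: 3)
  step 6: ref 4 -> HIT, frames=[4,5] (faults so far: 3)
  step 7: ref 3 -> FAULT, evict 4, frames=[3,5] (faults so far: 4)
  step 8: ref 5 -> HIT, frames=[3,5] (faults so far: 4)
  step 9: ref 1 -> FAULT, evict 5, frames=[3,1] (faults so far: 5)
  step 10: ref 1 -> HIT, frames=[3,1] (faults so far: 5)
  step 11: ref 1 -> HIT, frames=[3,1] (faults so far: 5)
  step 12: ref 3 -> HIT, frames=[3,1] (faults so far: 5)
  step 13: ref 2 -> FAULT, evict 1, frames=[3,2] (faults so far: 6)
  step 14: ref 5 -> FAULT, evict 2, frames=[3,5] (faults so far: 7)
  Optimal total faults: 7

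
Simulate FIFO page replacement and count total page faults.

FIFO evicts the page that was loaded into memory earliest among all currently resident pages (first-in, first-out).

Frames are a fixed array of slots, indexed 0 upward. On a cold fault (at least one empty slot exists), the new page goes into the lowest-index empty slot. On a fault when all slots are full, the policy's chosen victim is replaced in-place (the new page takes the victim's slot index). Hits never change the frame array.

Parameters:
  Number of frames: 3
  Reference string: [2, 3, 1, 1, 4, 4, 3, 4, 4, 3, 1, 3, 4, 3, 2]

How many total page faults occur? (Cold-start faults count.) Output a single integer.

Step 0: ref 2 → FAULT, frames=[2,-,-]
Step 1: ref 3 → FAULT, frames=[2,3,-]
Step 2: ref 1 → FAULT, frames=[2,3,1]
Step 3: ref 1 → HIT, frames=[2,3,1]
Step 4: ref 4 → FAULT (evict 2), frames=[4,3,1]
Step 5: ref 4 → HIT, frames=[4,3,1]
Step 6: ref 3 → HIT, frames=[4,3,1]
Step 7: ref 4 → HIT, frames=[4,3,1]
Step 8: ref 4 → HIT, frames=[4,3,1]
Step 9: ref 3 → HIT, frames=[4,3,1]
Step 10: ref 1 → HIT, frames=[4,3,1]
Step 11: ref 3 → HIT, frames=[4,3,1]
Step 12: ref 4 → HIT, frames=[4,3,1]
Step 13: ref 3 → HIT, frames=[4,3,1]
Step 14: ref 2 → FAULT (evict 3), frames=[4,2,1]
Total faults: 5

Answer: 5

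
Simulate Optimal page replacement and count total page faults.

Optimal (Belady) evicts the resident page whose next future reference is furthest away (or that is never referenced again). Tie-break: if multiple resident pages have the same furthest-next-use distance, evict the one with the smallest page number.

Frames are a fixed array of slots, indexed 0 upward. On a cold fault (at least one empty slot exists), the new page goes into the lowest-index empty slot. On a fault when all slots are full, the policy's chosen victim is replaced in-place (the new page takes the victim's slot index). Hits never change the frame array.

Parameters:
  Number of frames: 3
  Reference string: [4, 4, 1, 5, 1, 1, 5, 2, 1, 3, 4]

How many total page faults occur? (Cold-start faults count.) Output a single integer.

Step 0: ref 4 → FAULT, frames=[4,-,-]
Step 1: ref 4 → HIT, frames=[4,-,-]
Step 2: ref 1 → FAULT, frames=[4,1,-]
Step 3: ref 5 → FAULT, frames=[4,1,5]
Step 4: ref 1 → HIT, frames=[4,1,5]
Step 5: ref 1 → HIT, frames=[4,1,5]
Step 6: ref 5 → HIT, frames=[4,1,5]
Step 7: ref 2 → FAULT (evict 5), frames=[4,1,2]
Step 8: ref 1 → HIT, frames=[4,1,2]
Step 9: ref 3 → FAULT (evict 1), frames=[4,3,2]
Step 10: ref 4 → HIT, frames=[4,3,2]
Total faults: 5

Answer: 5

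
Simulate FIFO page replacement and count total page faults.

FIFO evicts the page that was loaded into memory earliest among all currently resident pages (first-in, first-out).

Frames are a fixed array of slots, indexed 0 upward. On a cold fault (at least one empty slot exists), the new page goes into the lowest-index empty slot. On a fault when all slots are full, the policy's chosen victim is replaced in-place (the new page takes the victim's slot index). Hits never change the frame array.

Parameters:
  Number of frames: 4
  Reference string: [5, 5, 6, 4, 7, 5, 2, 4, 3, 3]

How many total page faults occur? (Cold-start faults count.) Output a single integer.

Answer: 6

Derivation:
Step 0: ref 5 → FAULT, frames=[5,-,-,-]
Step 1: ref 5 → HIT, frames=[5,-,-,-]
Step 2: ref 6 → FAULT, frames=[5,6,-,-]
Step 3: ref 4 → FAULT, frames=[5,6,4,-]
Step 4: ref 7 → FAULT, frames=[5,6,4,7]
Step 5: ref 5 → HIT, frames=[5,6,4,7]
Step 6: ref 2 → FAULT (evict 5), frames=[2,6,4,7]
Step 7: ref 4 → HIT, frames=[2,6,4,7]
Step 8: ref 3 → FAULT (evict 6), frames=[2,3,4,7]
Step 9: ref 3 → HIT, frames=[2,3,4,7]
Total faults: 6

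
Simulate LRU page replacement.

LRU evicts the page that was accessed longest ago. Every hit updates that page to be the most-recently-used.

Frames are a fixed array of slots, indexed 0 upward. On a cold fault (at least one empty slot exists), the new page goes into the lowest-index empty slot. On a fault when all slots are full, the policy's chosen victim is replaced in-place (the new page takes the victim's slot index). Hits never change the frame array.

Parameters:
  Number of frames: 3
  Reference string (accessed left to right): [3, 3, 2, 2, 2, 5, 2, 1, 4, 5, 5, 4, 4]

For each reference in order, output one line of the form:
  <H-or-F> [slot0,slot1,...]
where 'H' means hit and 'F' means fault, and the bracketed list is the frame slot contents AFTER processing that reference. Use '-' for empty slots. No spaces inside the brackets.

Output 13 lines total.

F [3,-,-]
H [3,-,-]
F [3,2,-]
H [3,2,-]
H [3,2,-]
F [3,2,5]
H [3,2,5]
F [1,2,5]
F [1,2,4]
F [1,5,4]
H [1,5,4]
H [1,5,4]
H [1,5,4]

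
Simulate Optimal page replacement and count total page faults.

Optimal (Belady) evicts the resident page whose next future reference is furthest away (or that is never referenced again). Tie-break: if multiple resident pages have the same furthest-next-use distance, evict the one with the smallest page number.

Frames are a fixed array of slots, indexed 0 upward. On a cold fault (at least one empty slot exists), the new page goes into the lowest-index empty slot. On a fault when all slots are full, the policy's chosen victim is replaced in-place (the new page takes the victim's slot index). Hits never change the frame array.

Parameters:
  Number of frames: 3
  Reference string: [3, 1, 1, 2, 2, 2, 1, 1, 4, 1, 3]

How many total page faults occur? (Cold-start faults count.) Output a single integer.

Step 0: ref 3 → FAULT, frames=[3,-,-]
Step 1: ref 1 → FAULT, frames=[3,1,-]
Step 2: ref 1 → HIT, frames=[3,1,-]
Step 3: ref 2 → FAULT, frames=[3,1,2]
Step 4: ref 2 → HIT, frames=[3,1,2]
Step 5: ref 2 → HIT, frames=[3,1,2]
Step 6: ref 1 → HIT, frames=[3,1,2]
Step 7: ref 1 → HIT, frames=[3,1,2]
Step 8: ref 4 → FAULT (evict 2), frames=[3,1,4]
Step 9: ref 1 → HIT, frames=[3,1,4]
Step 10: ref 3 → HIT, frames=[3,1,4]
Total faults: 4

Answer: 4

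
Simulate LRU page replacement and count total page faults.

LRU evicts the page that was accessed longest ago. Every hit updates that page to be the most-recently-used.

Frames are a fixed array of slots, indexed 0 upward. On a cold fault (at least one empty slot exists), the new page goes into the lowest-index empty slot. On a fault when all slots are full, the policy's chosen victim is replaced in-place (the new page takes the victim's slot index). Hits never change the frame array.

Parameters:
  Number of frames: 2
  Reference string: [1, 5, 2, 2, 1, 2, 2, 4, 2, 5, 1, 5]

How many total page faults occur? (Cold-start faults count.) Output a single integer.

Step 0: ref 1 → FAULT, frames=[1,-]
Step 1: ref 5 → FAULT, frames=[1,5]
Step 2: ref 2 → FAULT (evict 1), frames=[2,5]
Step 3: ref 2 → HIT, frames=[2,5]
Step 4: ref 1 → FAULT (evict 5), frames=[2,1]
Step 5: ref 2 → HIT, frames=[2,1]
Step 6: ref 2 → HIT, frames=[2,1]
Step 7: ref 4 → FAULT (evict 1), frames=[2,4]
Step 8: ref 2 → HIT, frames=[2,4]
Step 9: ref 5 → FAULT (evict 4), frames=[2,5]
Step 10: ref 1 → FAULT (evict 2), frames=[1,5]
Step 11: ref 5 → HIT, frames=[1,5]
Total faults: 7

Answer: 7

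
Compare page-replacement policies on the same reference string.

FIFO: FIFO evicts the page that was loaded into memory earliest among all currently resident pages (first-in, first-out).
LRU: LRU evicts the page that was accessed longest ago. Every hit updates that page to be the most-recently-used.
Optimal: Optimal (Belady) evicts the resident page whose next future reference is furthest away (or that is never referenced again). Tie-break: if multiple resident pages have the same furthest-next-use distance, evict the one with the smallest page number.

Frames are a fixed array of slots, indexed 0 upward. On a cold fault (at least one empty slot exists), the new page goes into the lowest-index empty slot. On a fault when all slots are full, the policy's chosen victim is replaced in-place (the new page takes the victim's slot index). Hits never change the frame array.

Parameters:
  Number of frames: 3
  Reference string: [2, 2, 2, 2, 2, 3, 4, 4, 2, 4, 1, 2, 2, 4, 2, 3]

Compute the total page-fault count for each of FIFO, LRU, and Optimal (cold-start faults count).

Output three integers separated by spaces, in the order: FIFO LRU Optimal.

--- FIFO ---
  step 0: ref 2 -> FAULT, frames=[2,-,-] (faults so far: 1)
  step 1: ref 2 -> HIT, frames=[2,-,-] (faults so far: 1)
  step 2: ref 2 -> HIT, frames=[2,-,-] (faults so far: 1)
  step 3: ref 2 -> HIT, frames=[2,-,-] (faults so far: 1)
  step 4: ref 2 -> HIT, frames=[2,-,-] (faults so far: 1)
  step 5: ref 3 -> FAULT, frames=[2,3,-] (faults so far: 2)
  step 6: ref 4 -> FAULT, frames=[2,3,4] (faults so far: 3)
  step 7: ref 4 -> HIT, frames=[2,3,4] (faults so far: 3)
  step 8: ref 2 -> HIT, frames=[2,3,4] (faults so far: 3)
  step 9: ref 4 -> HIT, frames=[2,3,4] (faults so far: 3)
  step 10: ref 1 -> FAULT, evict 2, frames=[1,3,4] (faults so far: 4)
  step 11: ref 2 -> FAULT, evict 3, frames=[1,2,4] (faults so far: 5)
  step 12: ref 2 -> HIT, frames=[1,2,4] (faults so far: 5)
  step 13: ref 4 -> HIT, frames=[1,2,4] (faults so far: 5)
  step 14: ref 2 -> HIT, frames=[1,2,4] (faults so far: 5)
  step 15: ref 3 -> FAULT, evict 4, frames=[1,2,3] (faults so far: 6)
  FIFO total faults: 6
--- LRU ---
  step 0: ref 2 -> FAULT, frames=[2,-,-] (faults so far: 1)
  step 1: ref 2 -> HIT, frames=[2,-,-] (faults so far: 1)
  step 2: ref 2 -> HIT, frames=[2,-,-] (faults so far: 1)
  step 3: ref 2 -> HIT, frames=[2,-,-] (faults so far: 1)
  step 4: ref 2 -> HIT, frames=[2,-,-] (faults so far: 1)
  step 5: ref 3 -> FAULT, frames=[2,3,-] (faults so far: 2)
  step 6: ref 4 -> FAULT, frames=[2,3,4] (faults so far: 3)
  step 7: ref 4 -> HIT, frames=[2,3,4] (faults so far: 3)
  step 8: ref 2 -> HIT, frames=[2,3,4] (faults so far: 3)
  step 9: ref 4 -> HIT, frames=[2,3,4] (faults so far: 3)
  step 10: ref 1 -> FAULT, evict 3, frames=[2,1,4] (faults so far: 4)
  step 11: ref 2 -> HIT, frames=[2,1,4] (faults so far: 4)
  step 12: ref 2 -> HIT, frames=[2,1,4] (faults so far: 4)
  step 13: ref 4 -> HIT, frames=[2,1,4] (faults so far: 4)
  step 14: ref 2 -> HIT, frames=[2,1,4] (faults so far: 4)
  step 15: ref 3 -> FAULT, evict 1, frames=[2,3,4] (faults so far: 5)
  LRU total faults: 5
--- Optimal ---
  step 0: ref 2 -> FAULT, frames=[2,-,-] (faults so far: 1)
  step 1: ref 2 -> HIT, frames=[2,-,-] (faults so far: 1)
  step 2: ref 2 -> HIT, frames=[2,-,-] (faults so far: 1)
  step 3: ref 2 -> HIT, frames=[2,-,-] (faults so far: 1)
  step 4: ref 2 -> HIT, frames=[2,-,-] (faults so far: 1)
  step 5: ref 3 -> FAULT, frames=[2,3,-] (faults so far: 2)
  step 6: ref 4 -> FAULT, frames=[2,3,4] (faults so far: 3)
  step 7: ref 4 -> HIT, frames=[2,3,4] (faults so far: 3)
  step 8: ref 2 -> HIT, frames=[2,3,4] (faults so far: 3)
  step 9: ref 4 -> HIT, frames=[2,3,4] (faults so far: 3)
  step 10: ref 1 -> FAULT, evict 3, frames=[2,1,4] (faults so far: 4)
  step 11: ref 2 -> HIT, frames=[2,1,4] (faults so far: 4)
  step 12: ref 2 -> HIT, frames=[2,1,4] (faults so far: 4)
  step 13: ref 4 -> HIT, frames=[2,1,4] (faults so far: 4)
  step 14: ref 2 -> HIT, frames=[2,1,4] (faults so far: 4)
  step 15: ref 3 -> FAULT, evict 1, frames=[2,3,4] (faults so far: 5)
  Optimal total faults: 5

Answer: 6 5 5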